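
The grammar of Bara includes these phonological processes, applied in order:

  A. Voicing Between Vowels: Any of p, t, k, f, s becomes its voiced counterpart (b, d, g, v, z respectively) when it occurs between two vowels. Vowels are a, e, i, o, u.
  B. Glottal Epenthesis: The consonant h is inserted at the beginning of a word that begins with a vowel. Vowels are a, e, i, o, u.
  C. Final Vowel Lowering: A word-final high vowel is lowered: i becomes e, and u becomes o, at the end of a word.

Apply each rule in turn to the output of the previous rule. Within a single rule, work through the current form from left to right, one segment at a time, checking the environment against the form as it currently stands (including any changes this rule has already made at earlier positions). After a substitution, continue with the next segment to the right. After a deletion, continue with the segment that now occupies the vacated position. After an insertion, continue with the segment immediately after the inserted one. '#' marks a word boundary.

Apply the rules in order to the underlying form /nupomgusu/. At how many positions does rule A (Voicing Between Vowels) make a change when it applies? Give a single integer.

A Voicing Between Vowels: [nupomgusu] → [nubomguzu]
B Glottal Epenthesis: no change — [nubomguzu]
C Final Vowel Lowering: [nubomguzu] → [nubomguzo]
Rule A changed 2 position(s).

2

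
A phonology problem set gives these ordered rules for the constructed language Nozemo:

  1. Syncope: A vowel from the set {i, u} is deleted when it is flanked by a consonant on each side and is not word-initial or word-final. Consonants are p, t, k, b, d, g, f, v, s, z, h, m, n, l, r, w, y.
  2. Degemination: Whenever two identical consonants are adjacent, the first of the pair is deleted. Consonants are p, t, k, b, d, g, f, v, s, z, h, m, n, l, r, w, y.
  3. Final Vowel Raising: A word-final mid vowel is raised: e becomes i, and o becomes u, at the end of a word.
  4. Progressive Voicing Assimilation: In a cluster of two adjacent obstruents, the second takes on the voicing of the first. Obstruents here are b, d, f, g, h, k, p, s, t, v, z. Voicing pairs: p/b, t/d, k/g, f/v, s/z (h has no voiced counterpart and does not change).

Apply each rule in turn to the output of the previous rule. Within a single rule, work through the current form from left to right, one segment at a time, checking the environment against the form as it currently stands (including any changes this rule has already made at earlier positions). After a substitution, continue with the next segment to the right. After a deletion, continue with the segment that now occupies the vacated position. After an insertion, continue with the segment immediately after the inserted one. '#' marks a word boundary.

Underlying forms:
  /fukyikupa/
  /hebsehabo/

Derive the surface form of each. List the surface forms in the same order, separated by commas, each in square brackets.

/fukyikupa/:
  1 Syncope: [fukyikupa] → [fkykpa]
  2 Degemination: no change — [fkykpa]
  3 Final Vowel Raising: no change — [fkykpa]
  4 Progressive Voicing Assimilation: no change — [fkykpa]
/hebsehabo/:
  1 Syncope: no change — [hebsehabo]
  2 Degemination: no change — [hebsehabo]
  3 Final Vowel Raising: [hebsehabo] → [hebsehabu]
  4 Progressive Voicing Assimilation: [hebsehabu] → [hebzehabu]

[fkykpa], [hebzehabu]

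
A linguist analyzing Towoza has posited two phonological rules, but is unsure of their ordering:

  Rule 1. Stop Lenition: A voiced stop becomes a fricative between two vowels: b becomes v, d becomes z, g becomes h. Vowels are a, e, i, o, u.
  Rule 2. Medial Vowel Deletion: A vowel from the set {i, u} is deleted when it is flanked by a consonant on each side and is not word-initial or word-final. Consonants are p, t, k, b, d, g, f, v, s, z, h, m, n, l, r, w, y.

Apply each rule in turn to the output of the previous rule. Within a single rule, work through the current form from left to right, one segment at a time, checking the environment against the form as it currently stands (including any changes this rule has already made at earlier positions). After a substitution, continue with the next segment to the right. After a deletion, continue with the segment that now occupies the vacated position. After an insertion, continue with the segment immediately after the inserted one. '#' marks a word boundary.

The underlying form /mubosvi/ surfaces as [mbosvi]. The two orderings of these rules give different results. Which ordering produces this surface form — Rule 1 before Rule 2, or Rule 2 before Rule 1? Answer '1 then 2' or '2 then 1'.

Order 1 then 2:
  1 Stop Lenition: [mubosvi] → [muvosvi]
  2 Medial Vowel Deletion: [muvosvi] → [mvosvi]
  result: [mvosvi]
Order 2 then 1:
  2 Medial Vowel Deletion: [mubosvi] → [mbosvi]
  1 Stop Lenition: no change — [mbosvi]
  result: [mbosvi]

2 then 1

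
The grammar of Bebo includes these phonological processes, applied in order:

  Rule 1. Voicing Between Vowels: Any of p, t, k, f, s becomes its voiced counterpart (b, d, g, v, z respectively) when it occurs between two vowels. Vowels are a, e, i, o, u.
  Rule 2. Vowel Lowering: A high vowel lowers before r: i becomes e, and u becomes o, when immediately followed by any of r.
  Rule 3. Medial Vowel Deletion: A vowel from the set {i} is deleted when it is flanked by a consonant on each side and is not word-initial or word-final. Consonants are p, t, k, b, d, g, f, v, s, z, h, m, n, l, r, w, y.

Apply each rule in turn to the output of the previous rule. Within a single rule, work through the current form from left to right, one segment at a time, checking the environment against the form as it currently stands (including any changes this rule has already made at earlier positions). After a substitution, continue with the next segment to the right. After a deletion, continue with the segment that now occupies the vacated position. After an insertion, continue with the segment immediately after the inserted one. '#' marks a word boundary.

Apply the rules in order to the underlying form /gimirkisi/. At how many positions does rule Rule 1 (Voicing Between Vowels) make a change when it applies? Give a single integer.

1

Rule 1 Voicing Between Vowels: [gimirkisi] → [gimirkizi]
Rule 2 Vowel Lowering: [gimirkizi] → [gimerkizi]
Rule 3 Medial Vowel Deletion: [gimerkizi] → [gmerkzi]
Rule Rule 1 changed 1 position(s).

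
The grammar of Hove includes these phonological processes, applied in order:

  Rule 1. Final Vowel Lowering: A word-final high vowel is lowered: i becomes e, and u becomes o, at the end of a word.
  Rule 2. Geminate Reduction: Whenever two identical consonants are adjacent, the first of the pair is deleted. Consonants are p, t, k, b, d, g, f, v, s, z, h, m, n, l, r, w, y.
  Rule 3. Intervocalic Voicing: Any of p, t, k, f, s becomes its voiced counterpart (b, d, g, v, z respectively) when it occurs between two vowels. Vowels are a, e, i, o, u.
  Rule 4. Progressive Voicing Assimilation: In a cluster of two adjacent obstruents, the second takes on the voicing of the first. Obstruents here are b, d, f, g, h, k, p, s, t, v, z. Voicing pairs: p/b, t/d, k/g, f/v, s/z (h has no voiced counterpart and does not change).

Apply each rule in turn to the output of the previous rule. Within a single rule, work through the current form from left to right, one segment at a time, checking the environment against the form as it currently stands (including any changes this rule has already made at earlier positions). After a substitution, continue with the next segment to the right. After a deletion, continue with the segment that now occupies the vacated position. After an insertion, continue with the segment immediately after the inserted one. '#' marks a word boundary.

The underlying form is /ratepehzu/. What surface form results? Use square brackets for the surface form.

Rule 1 Final Vowel Lowering: [ratepehzu] → [ratepehzo]
Rule 2 Geminate Reduction: no change — [ratepehzo]
Rule 3 Intervocalic Voicing: [ratepehzo] → [radebehzo]
Rule 4 Progressive Voicing Assimilation: [radebehzo] → [radebehso]

[radebehso]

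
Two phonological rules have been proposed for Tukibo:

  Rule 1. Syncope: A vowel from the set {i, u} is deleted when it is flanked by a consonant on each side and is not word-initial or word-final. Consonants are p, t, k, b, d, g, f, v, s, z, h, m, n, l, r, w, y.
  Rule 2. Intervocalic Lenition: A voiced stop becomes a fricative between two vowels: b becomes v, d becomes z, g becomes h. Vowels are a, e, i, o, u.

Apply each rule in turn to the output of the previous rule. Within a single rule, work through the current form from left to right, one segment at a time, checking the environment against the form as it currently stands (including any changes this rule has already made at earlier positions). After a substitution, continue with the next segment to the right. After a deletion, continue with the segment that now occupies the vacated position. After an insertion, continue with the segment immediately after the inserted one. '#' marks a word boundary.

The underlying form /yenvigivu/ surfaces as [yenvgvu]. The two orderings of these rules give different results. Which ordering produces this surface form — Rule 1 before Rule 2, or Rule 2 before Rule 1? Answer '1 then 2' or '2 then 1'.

1 then 2

Order 1 then 2:
  1 Syncope: [yenvigivu] → [yenvgvu]
  2 Intervocalic Lenition: no change — [yenvgvu]
  result: [yenvgvu]
Order 2 then 1:
  2 Intervocalic Lenition: [yenvigivu] → [yenvihivu]
  1 Syncope: [yenvihivu] → [yenvhvu]
  result: [yenvhvu]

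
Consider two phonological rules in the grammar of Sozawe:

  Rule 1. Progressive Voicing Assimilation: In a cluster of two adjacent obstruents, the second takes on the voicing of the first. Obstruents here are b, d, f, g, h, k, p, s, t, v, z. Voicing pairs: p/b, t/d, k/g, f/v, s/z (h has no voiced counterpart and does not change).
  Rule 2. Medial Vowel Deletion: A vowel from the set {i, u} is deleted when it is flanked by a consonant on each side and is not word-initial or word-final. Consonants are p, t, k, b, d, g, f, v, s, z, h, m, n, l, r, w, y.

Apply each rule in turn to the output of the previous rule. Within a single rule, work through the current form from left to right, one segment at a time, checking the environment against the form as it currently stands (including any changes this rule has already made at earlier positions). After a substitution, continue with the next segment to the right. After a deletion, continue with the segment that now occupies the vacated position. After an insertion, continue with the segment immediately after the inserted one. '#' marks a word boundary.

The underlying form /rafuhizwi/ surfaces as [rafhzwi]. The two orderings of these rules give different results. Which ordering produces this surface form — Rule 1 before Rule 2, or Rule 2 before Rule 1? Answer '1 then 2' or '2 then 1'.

1 then 2

Order 1 then 2:
  1 Progressive Voicing Assimilation: no change — [rafuhizwi]
  2 Medial Vowel Deletion: [rafuhizwi] → [rafhzwi]
  result: [rafhzwi]
Order 2 then 1:
  2 Medial Vowel Deletion: [rafuhizwi] → [rafhzwi]
  1 Progressive Voicing Assimilation: [rafhzwi] → [rafhswi]
  result: [rafhswi]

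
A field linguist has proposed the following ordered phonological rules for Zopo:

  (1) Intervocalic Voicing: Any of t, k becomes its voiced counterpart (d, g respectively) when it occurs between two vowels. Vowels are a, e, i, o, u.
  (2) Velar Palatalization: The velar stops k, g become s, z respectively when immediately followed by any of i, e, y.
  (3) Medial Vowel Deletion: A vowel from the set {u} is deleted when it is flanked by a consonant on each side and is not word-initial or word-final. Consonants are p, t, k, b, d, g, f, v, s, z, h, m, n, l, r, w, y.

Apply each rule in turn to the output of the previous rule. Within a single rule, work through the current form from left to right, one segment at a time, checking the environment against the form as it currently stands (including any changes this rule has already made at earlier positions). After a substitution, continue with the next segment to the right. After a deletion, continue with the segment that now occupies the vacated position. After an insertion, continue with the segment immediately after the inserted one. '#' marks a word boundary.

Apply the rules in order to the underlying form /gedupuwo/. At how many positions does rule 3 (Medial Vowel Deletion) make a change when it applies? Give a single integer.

2

(1) Intervocalic Voicing: no change — [gedupuwo]
(2) Velar Palatalization: [gedupuwo] → [zedupuwo]
(3) Medial Vowel Deletion: [zedupuwo] → [zedpwo]
Rule 3 changed 2 position(s).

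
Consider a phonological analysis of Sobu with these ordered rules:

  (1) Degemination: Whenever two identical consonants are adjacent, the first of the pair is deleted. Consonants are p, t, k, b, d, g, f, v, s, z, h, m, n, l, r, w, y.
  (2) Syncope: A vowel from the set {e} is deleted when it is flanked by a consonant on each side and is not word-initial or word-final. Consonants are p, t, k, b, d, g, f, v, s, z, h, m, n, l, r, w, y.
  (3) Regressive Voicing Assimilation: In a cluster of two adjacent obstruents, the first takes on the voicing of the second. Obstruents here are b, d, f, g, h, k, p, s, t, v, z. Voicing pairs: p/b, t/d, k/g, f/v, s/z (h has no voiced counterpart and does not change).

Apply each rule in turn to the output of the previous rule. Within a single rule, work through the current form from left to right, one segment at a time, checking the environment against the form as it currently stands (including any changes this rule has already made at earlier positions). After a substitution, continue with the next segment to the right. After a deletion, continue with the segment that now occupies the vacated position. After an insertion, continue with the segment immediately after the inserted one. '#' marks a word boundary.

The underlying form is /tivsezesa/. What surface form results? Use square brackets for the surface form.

[tifzssa]

(1) Degemination: no change — [tivsezesa]
(2) Syncope: [tivsezesa] → [tivszsa]
(3) Regressive Voicing Assimilation: [tivszsa] → [tifzssa]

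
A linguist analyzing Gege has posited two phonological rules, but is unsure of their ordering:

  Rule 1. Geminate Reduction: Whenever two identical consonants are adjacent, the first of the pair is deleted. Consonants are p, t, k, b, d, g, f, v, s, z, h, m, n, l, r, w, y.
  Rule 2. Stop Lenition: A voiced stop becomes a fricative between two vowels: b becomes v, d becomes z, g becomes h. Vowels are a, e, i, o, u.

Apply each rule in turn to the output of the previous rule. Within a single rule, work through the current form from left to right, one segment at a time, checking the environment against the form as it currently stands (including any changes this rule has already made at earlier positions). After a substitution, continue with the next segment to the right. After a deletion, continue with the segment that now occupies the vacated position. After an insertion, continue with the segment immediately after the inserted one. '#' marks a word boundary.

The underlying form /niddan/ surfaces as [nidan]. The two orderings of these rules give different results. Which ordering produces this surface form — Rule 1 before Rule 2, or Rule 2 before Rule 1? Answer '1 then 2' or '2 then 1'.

Order 1 then 2:
  1 Geminate Reduction: [niddan] → [nidan]
  2 Stop Lenition: [nidan] → [nizan]
  result: [nizan]
Order 2 then 1:
  2 Stop Lenition: no change — [niddan]
  1 Geminate Reduction: [niddan] → [nidan]
  result: [nidan]

2 then 1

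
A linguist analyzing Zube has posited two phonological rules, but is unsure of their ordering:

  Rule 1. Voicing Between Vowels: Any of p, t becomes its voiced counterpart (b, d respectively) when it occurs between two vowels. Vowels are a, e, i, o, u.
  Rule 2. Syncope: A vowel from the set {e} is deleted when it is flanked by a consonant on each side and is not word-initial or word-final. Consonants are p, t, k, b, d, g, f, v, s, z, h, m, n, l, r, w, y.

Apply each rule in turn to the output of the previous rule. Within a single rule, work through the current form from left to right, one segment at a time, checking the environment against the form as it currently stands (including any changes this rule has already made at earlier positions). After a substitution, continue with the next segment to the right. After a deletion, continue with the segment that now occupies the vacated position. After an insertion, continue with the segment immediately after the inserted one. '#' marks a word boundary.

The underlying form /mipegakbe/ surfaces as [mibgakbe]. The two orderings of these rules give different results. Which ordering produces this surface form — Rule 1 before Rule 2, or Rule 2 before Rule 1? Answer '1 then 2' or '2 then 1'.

Order 1 then 2:
  1 Voicing Between Vowels: [mipegakbe] → [mibegakbe]
  2 Syncope: [mibegakbe] → [mibgakbe]
  result: [mibgakbe]
Order 2 then 1:
  2 Syncope: [mipegakbe] → [mipgakbe]
  1 Voicing Between Vowels: no change — [mipgakbe]
  result: [mipgakbe]

1 then 2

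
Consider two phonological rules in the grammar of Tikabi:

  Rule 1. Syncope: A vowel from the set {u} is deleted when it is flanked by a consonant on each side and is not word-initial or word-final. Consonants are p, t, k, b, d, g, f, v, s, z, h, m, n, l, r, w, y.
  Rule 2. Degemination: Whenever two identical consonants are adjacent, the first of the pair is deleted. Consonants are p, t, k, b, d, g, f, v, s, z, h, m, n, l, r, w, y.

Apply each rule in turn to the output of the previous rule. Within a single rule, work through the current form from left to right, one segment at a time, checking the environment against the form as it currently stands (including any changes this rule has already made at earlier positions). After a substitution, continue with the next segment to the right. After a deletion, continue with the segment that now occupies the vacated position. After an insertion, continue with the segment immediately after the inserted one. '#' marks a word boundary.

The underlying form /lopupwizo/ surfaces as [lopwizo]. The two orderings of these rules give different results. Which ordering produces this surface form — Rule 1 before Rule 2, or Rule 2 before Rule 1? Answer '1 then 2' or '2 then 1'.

1 then 2

Order 1 then 2:
  1 Syncope: [lopupwizo] → [loppwizo]
  2 Degemination: [loppwizo] → [lopwizo]
  result: [lopwizo]
Order 2 then 1:
  2 Degemination: no change — [lopupwizo]
  1 Syncope: [lopupwizo] → [loppwizo]
  result: [loppwizo]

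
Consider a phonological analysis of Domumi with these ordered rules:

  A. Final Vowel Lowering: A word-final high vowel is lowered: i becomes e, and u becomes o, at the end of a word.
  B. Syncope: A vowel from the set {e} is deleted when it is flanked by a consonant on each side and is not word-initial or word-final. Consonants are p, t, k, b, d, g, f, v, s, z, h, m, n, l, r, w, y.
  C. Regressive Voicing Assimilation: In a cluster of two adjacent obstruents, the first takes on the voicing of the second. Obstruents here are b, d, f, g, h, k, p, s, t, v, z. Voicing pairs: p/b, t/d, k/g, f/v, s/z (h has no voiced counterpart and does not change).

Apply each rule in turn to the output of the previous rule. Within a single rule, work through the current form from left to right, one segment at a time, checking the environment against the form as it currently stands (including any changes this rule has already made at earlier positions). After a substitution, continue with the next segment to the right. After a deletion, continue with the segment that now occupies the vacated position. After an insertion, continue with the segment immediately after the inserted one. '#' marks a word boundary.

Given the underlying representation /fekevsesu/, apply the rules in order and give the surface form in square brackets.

[fgfsso]

A Final Vowel Lowering: [fekevsesu] → [fekevseso]
B Syncope: [fekevseso] → [fkvsso]
C Regressive Voicing Assimilation: [fkvsso] → [fgfsso]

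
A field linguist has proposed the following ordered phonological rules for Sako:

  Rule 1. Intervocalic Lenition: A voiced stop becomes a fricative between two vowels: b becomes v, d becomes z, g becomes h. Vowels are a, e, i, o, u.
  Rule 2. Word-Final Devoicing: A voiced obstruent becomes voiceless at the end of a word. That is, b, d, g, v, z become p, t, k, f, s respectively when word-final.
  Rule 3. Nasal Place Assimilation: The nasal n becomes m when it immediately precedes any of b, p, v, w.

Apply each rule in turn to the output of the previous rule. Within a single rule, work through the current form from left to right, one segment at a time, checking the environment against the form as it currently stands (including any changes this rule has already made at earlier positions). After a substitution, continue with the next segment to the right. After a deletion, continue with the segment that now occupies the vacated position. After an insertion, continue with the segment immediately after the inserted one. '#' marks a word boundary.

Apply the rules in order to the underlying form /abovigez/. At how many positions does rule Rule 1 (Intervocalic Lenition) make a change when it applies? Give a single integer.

Rule 1 Intervocalic Lenition: [abovigez] → [avovihez]
Rule 2 Word-Final Devoicing: [avovihez] → [avovihes]
Rule 3 Nasal Place Assimilation: no change — [avovihes]
Rule Rule 1 changed 2 position(s).

2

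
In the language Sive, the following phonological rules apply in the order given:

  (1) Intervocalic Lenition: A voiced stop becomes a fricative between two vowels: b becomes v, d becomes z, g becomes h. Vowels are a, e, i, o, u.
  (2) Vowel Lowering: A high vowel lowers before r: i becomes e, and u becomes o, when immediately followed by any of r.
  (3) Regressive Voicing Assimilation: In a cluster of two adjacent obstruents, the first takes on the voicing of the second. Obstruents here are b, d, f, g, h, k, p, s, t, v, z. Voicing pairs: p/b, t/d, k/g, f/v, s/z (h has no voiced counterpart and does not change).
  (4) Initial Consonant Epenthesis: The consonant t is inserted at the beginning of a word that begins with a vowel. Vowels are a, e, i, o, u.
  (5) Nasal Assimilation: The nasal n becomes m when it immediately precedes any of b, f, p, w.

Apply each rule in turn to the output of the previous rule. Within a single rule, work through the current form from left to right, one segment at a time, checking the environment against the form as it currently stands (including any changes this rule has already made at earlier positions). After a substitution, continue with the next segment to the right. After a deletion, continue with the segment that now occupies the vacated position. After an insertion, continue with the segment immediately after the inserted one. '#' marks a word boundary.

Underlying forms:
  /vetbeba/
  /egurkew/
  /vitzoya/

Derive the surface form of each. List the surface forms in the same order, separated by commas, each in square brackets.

[vedbeva], [tehorkew], [vidzoya]

/vetbeba/:
  (1) Intervocalic Lenition: [vetbeba] → [vetbeva]
  (2) Vowel Lowering: no change — [vetbeva]
  (3) Regressive Voicing Assimilation: [vetbeva] → [vedbeva]
  (4) Initial Consonant Epenthesis: no change — [vedbeva]
  (5) Nasal Assimilation: no change — [vedbeva]
/egurkew/:
  (1) Intervocalic Lenition: [egurkew] → [ehurkew]
  (2) Vowel Lowering: [ehurkew] → [ehorkew]
  (3) Regressive Voicing Assimilation: no change — [ehorkew]
  (4) Initial Consonant Epenthesis: [ehorkew] → [tehorkew]
  (5) Nasal Assimilation: no change — [tehorkew]
/vitzoya/:
  (1) Intervocalic Lenition: no change — [vitzoya]
  (2) Vowel Lowering: no change — [vitzoya]
  (3) Regressive Voicing Assimilation: [vitzoya] → [vidzoya]
  (4) Initial Consonant Epenthesis: no change — [vidzoya]
  (5) Nasal Assimilation: no change — [vidzoya]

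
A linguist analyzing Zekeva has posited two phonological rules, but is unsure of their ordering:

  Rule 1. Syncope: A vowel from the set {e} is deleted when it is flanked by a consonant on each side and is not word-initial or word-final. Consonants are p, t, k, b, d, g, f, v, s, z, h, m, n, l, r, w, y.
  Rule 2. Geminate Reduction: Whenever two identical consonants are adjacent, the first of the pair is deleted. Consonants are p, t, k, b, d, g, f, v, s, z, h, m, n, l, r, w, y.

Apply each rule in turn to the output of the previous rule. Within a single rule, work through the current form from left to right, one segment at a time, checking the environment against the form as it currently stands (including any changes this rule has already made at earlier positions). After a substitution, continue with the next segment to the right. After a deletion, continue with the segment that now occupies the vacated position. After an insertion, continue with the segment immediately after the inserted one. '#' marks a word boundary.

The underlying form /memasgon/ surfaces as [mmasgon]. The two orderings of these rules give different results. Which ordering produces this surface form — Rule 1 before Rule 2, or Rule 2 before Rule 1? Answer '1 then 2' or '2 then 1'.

2 then 1

Order 1 then 2:
  1 Syncope: [memasgon] → [mmasgon]
  2 Geminate Reduction: [mmasgon] → [masgon]
  result: [masgon]
Order 2 then 1:
  2 Geminate Reduction: no change — [memasgon]
  1 Syncope: [memasgon] → [mmasgon]
  result: [mmasgon]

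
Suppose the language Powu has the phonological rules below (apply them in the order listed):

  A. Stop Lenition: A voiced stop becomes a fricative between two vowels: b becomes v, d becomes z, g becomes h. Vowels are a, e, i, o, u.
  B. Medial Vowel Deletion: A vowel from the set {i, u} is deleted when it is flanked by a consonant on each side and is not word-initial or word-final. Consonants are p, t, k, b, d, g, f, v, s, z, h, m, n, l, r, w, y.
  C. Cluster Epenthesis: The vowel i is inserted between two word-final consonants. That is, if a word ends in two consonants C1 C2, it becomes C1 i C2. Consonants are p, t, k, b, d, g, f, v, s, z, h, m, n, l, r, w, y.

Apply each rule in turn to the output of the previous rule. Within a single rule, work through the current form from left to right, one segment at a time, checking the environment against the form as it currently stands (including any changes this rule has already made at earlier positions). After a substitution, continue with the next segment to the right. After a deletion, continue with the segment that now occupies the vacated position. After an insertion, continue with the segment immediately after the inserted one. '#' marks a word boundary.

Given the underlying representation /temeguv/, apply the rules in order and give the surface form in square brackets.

A Stop Lenition: [temeguv] → [temehuv]
B Medial Vowel Deletion: [temehuv] → [temehv]
C Cluster Epenthesis: [temehv] → [temehiv]

[temehiv]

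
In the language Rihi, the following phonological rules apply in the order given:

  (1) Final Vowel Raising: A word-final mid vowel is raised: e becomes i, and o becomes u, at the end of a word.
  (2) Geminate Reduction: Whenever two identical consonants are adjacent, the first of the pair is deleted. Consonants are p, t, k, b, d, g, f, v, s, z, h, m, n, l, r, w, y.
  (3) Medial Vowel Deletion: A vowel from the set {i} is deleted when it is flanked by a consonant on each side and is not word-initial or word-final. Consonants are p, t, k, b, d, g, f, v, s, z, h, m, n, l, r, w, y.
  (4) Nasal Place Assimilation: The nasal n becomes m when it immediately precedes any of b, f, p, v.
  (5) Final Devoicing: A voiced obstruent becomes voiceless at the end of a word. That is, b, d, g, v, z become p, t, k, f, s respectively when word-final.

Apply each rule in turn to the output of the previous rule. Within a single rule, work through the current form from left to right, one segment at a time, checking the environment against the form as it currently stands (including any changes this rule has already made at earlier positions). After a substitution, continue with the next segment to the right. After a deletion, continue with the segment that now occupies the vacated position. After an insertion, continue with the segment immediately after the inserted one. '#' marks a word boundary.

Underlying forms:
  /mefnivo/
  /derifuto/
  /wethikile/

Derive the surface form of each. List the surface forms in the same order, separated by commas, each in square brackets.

[mefmvu], [derfutu], [wethkli]

/mefnivo/:
  (1) Final Vowel Raising: [mefnivo] → [mefnivu]
  (2) Geminate Reduction: no change — [mefnivu]
  (3) Medial Vowel Deletion: [mefnivu] → [mefnvu]
  (4) Nasal Place Assimilation: [mefnvu] → [mefmvu]
  (5) Final Devoicing: no change — [mefmvu]
/derifuto/:
  (1) Final Vowel Raising: [derifuto] → [derifutu]
  (2) Geminate Reduction: no change — [derifutu]
  (3) Medial Vowel Deletion: [derifutu] → [derfutu]
  (4) Nasal Place Assimilation: no change — [derfutu]
  (5) Final Devoicing: no change — [derfutu]
/wethikile/:
  (1) Final Vowel Raising: [wethikile] → [wethikili]
  (2) Geminate Reduction: no change — [wethikili]
  (3) Medial Vowel Deletion: [wethikili] → [wethkli]
  (4) Nasal Place Assimilation: no change — [wethkli]
  (5) Final Devoicing: no change — [wethkli]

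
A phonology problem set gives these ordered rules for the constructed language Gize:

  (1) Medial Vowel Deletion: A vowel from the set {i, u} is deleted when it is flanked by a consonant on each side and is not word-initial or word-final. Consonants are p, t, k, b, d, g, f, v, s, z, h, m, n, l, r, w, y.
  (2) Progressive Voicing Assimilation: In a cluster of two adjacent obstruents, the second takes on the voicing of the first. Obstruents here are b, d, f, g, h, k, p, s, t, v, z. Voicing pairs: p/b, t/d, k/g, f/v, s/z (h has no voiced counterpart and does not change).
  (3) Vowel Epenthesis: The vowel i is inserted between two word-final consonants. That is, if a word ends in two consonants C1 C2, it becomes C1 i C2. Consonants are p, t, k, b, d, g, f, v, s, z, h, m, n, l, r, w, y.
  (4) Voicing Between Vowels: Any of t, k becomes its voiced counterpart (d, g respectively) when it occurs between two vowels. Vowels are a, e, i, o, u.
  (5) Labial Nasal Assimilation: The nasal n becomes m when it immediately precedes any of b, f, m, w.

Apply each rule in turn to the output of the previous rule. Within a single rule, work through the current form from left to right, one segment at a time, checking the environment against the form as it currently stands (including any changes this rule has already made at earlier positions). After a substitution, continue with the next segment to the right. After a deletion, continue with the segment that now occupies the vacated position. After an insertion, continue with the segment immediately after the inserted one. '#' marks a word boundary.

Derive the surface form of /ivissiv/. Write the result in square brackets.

(1) Medial Vowel Deletion: [ivissiv] → [ivssv]
(2) Progressive Voicing Assimilation: [ivssv] → [ivzzv]
(3) Vowel Epenthesis: [ivzzv] → [ivzziv]
(4) Voicing Between Vowels: no change — [ivzziv]
(5) Labial Nasal Assimilation: no change — [ivzziv]

[ivzziv]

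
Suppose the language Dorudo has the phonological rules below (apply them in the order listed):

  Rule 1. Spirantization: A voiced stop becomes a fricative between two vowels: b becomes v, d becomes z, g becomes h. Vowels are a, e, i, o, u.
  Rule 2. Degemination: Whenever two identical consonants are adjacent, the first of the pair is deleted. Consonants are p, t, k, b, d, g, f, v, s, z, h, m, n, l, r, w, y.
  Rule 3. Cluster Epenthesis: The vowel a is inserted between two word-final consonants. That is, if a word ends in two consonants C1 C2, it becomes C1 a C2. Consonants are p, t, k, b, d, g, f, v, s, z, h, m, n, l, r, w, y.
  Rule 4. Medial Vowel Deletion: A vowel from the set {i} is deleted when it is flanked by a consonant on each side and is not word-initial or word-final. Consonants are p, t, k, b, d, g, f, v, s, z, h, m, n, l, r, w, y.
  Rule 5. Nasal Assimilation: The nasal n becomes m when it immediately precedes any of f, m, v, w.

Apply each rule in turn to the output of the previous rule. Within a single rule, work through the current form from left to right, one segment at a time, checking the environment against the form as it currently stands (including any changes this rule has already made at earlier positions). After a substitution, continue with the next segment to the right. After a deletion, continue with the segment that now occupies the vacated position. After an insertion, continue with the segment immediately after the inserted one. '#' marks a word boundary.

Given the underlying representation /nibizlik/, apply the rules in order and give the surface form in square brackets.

[mvzlk]

Rule 1 Spirantization: [nibizlik] → [nivizlik]
Rule 2 Degemination: no change — [nivizlik]
Rule 3 Cluster Epenthesis: no change — [nivizlik]
Rule 4 Medial Vowel Deletion: [nivizlik] → [nvzlk]
Rule 5 Nasal Assimilation: [nvzlk] → [mvzlk]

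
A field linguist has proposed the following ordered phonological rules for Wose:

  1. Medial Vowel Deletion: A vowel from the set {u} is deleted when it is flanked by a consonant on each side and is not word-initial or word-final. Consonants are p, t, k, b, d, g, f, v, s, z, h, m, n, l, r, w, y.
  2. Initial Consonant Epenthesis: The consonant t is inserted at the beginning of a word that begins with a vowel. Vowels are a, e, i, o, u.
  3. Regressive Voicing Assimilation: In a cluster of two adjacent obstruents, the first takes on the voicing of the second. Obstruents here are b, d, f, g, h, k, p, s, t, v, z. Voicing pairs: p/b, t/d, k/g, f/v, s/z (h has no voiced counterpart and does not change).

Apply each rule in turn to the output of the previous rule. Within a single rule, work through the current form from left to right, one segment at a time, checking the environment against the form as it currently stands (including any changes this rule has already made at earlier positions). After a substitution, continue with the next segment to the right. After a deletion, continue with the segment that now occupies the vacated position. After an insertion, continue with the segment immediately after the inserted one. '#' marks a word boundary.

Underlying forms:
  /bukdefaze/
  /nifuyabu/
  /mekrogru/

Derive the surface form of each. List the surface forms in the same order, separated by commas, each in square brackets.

[pgdefaze], [nifyabu], [mekrogru]

/bukdefaze/:
  1 Medial Vowel Deletion: [bukdefaze] → [bkdefaze]
  2 Initial Consonant Epenthesis: no change — [bkdefaze]
  3 Regressive Voicing Assimilation: [bkdefaze] → [pgdefaze]
/nifuyabu/:
  1 Medial Vowel Deletion: [nifuyabu] → [nifyabu]
  2 Initial Consonant Epenthesis: no change — [nifyabu]
  3 Regressive Voicing Assimilation: no change — [nifyabu]
/mekrogru/:
  1 Medial Vowel Deletion: no change — [mekrogru]
  2 Initial Consonant Epenthesis: no change — [mekrogru]
  3 Regressive Voicing Assimilation: no change — [mekrogru]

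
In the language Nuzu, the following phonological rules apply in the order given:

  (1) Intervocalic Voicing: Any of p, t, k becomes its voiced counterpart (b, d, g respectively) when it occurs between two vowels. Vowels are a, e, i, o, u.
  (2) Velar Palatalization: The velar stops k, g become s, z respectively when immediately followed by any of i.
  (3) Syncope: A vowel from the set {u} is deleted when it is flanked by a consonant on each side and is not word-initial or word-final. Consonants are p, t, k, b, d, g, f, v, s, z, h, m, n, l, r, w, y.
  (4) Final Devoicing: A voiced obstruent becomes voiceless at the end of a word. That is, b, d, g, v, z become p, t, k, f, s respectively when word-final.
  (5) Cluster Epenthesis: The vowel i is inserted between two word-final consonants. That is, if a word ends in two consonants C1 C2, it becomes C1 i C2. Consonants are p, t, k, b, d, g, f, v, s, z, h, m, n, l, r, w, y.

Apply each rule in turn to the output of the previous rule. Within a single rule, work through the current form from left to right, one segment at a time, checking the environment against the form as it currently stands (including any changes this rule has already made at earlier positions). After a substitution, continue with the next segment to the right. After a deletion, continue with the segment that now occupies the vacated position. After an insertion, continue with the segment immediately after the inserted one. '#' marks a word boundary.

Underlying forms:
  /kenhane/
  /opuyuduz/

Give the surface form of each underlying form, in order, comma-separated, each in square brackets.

[kenhane], [obydis]

/kenhane/:
  (1) Intervocalic Voicing: no change — [kenhane]
  (2) Velar Palatalization: no change — [kenhane]
  (3) Syncope: no change — [kenhane]
  (4) Final Devoicing: no change — [kenhane]
  (5) Cluster Epenthesis: no change — [kenhane]
/opuyuduz/:
  (1) Intervocalic Voicing: [opuyuduz] → [obuyuduz]
  (2) Velar Palatalization: no change — [obuyuduz]
  (3) Syncope: [obuyuduz] → [obydz]
  (4) Final Devoicing: [obydz] → [obyds]
  (5) Cluster Epenthesis: [obyds] → [obydis]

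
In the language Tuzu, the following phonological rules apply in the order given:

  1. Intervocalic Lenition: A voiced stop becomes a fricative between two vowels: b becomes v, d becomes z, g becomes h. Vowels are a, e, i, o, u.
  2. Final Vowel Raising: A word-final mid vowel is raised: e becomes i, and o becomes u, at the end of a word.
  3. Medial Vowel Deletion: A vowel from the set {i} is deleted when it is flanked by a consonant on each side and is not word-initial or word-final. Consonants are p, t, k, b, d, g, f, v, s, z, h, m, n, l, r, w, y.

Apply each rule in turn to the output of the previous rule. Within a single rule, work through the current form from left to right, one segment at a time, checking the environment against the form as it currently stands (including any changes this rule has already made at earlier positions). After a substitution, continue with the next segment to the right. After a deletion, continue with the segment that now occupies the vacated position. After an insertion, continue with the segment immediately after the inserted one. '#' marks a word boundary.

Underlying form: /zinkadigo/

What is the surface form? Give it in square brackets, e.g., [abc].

[znkazhu]

1 Intervocalic Lenition: [zinkadigo] → [zinkaziho]
2 Final Vowel Raising: [zinkaziho] → [zinkazihu]
3 Medial Vowel Deletion: [zinkazihu] → [znkazhu]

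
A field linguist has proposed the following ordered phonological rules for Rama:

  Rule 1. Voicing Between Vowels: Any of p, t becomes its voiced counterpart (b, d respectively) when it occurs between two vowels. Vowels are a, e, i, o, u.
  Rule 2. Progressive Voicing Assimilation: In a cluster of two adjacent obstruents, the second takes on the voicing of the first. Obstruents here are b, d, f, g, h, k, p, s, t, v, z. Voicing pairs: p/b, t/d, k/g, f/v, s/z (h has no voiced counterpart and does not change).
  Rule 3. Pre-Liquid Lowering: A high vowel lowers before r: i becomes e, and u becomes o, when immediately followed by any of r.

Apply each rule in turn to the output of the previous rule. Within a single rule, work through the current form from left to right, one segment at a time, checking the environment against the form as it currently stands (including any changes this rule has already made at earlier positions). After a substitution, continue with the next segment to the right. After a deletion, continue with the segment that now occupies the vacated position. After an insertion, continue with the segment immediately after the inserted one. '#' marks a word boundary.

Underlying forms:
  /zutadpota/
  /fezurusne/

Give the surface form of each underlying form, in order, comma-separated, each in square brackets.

[zudadboda], [fezorusne]

/zutadpota/:
  Rule 1 Voicing Between Vowels: [zutadpota] → [zudadpoda]
  Rule 2 Progressive Voicing Assimilation: [zudadpoda] → [zudadboda]
  Rule 3 Pre-Liquid Lowering: no change — [zudadboda]
/fezurusne/:
  Rule 1 Voicing Between Vowels: no change — [fezurusne]
  Rule 2 Progressive Voicing Assimilation: no change — [fezurusne]
  Rule 3 Pre-Liquid Lowering: [fezurusne] → [fezorusne]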